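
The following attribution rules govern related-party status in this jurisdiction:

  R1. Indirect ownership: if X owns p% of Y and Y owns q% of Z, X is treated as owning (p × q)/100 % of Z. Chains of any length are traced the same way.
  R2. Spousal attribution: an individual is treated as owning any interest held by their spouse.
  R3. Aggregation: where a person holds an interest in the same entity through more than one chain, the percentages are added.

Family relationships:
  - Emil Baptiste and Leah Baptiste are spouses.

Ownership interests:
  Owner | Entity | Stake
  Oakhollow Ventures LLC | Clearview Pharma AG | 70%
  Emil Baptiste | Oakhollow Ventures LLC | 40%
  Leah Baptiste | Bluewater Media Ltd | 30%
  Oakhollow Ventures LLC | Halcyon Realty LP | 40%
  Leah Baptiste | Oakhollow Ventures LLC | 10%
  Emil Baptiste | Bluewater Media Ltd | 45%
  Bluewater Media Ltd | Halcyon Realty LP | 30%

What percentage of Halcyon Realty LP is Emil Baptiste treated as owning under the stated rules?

42.5%

By spousal attribution (R2), Emil Baptiste is treated as also owning Leah Baptiste's interest in Bluewater Media Ltd, giving 45% + 30% = 75%.
By spousal attribution (R2), Emil Baptiste is treated as also owning Leah Baptiste's interest in Oakhollow Ventures LLC, giving 40% + 10% = 50%.
Chain via Bluewater Media Ltd (R1): 75% × 30% = 22.5% of Halcyon Realty LP.
Chain via Oakhollow Ventures LLC (R1): 50% × 40% = 20% of Halcyon Realty LP.
Aggregating (R3): 22.5% + 20% = 42.5%.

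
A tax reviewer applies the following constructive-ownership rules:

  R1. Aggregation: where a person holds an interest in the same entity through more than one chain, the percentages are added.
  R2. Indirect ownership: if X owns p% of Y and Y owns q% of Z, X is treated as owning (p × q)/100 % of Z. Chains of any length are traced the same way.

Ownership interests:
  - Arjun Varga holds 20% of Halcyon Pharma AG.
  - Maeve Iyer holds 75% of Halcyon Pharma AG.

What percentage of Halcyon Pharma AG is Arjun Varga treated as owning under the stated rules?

Direct interest in Halcyon Pharma AG: 20%.

20%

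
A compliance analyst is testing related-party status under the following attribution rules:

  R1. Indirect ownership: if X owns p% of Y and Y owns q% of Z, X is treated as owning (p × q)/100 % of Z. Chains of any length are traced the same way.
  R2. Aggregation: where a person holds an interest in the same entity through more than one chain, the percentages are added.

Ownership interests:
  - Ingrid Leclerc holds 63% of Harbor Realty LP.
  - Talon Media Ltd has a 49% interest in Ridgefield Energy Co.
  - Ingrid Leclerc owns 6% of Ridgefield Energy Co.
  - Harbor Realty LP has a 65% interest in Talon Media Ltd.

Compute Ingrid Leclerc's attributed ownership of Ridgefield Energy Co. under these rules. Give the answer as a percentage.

26.0655%

Chain via Harbor Realty LP → Talon Media Ltd (R1): 63% × 65% × 49% = 20.0655% of Ridgefield Energy Co.
Direct interest in Ridgefield Energy Co: 6%.
Aggregating (R2): 20.0655% + 6% = 26.0655%.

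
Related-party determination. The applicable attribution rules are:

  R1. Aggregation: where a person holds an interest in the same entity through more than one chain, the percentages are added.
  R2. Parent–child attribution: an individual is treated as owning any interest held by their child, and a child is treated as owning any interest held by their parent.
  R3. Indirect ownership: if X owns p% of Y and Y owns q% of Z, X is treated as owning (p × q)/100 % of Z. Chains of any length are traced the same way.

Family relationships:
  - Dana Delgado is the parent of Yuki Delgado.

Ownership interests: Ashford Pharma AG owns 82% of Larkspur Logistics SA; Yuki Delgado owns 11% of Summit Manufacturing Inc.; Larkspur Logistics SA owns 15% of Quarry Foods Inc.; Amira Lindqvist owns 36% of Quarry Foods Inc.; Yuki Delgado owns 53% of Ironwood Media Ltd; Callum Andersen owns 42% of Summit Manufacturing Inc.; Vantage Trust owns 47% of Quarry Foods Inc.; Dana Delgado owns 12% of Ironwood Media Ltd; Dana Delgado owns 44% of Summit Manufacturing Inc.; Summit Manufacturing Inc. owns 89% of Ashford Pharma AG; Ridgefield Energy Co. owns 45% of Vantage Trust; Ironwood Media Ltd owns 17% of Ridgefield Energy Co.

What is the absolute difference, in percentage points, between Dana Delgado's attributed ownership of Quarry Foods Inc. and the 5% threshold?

3.357925

By parent–child attribution (R2), Dana Delgado is treated as also owning Yuki Delgado's interest in Summit Manufacturing Inc, giving 44% + 11% = 55%.
By parent–child attribution (R2), Dana Delgado is treated as also owning Yuki Delgado's interest in Ironwood Media Ltd, giving 12% + 53% = 65%.
Chain via Summit Manufacturing Inc. → Ashford Pharma AG → Larkspur Logistics SA (R3): 55% × 89% × 82% × 15% = 6.02085% of Quarry Foods Inc.
Chain via Ironwood Media Ltd → Ridgefield Energy Co. → Vantage Trust (R3): 65% × 17% × 45% × 47% = 2.337075% of Quarry Foods Inc.
Aggregating (R1): 6.02085% + 2.337075% = 8.357925%.
8.357925% exceeds the 5% threshold by 3.357925 percentage points.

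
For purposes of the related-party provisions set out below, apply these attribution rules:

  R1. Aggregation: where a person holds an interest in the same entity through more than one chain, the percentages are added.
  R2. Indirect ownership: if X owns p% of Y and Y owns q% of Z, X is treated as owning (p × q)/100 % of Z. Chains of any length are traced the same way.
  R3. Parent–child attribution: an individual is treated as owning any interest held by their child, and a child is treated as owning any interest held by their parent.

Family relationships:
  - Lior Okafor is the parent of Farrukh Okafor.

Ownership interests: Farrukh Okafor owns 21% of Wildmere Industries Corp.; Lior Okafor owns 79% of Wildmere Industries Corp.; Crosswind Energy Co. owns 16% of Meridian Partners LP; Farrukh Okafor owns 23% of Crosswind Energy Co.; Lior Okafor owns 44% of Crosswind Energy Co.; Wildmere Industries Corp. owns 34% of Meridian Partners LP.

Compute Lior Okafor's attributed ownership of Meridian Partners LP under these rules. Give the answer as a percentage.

By parent–child attribution (R3), Lior Okafor is treated as also owning Farrukh Okafor's interest in Wildmere Industries Corp, giving 79% + 21% = 100%.
By parent–child attribution (R3), Lior Okafor is treated as also owning Farrukh Okafor's interest in Crosswind Energy Co, giving 44% + 23% = 67%.
Chain via Wildmere Industries Corp. (R2): 100% × 34% = 34% of Meridian Partners LP.
Chain via Crosswind Energy Co. (R2): 67% × 16% = 10.72% of Meridian Partners LP.
Aggregating (R1): 34% + 10.72% = 44.72%.

44.72%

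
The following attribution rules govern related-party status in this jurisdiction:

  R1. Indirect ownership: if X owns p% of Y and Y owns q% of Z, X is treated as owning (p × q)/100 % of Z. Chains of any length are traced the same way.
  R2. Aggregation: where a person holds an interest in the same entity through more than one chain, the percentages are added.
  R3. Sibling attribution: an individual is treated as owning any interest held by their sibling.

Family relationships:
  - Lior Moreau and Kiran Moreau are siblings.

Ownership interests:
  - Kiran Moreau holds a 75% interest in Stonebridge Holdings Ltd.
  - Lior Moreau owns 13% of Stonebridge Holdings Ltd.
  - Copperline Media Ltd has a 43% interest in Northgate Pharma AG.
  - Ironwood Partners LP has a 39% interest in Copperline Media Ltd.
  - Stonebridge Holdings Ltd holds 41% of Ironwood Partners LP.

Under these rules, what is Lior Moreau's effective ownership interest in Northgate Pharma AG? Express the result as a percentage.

By sibling attribution (R3), Lior Moreau is treated as also owning Kiran Moreau's interest in Stonebridge Holdings Ltd, giving 13% + 75% = 88%.
Chain via Stonebridge Holdings Ltd → Ironwood Partners LP → Copperline Media Ltd (R1): 88% × 41% × 39% × 43% = 6.050616% of Northgate Pharma AG.

6.050616%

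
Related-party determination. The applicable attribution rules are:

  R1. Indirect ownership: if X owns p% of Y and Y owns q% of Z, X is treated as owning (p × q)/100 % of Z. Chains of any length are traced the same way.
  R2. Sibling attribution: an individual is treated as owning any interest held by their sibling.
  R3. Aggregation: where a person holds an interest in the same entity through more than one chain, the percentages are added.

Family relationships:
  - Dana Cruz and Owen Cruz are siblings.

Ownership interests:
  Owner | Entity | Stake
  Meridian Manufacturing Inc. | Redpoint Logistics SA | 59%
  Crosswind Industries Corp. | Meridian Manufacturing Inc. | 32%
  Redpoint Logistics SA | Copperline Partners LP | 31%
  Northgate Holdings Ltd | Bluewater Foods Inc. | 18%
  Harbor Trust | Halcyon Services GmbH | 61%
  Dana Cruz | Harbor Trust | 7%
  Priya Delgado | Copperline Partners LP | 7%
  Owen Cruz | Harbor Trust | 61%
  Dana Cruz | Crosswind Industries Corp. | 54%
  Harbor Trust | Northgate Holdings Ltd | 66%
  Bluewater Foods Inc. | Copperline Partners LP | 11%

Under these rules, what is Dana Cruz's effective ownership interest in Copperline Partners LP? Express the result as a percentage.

By sibling attribution (R2), Dana Cruz is treated as also owning Owen Cruz's interest in Harbor Trust, giving 7% + 61% = 68%.
Chain via Crosswind Industries Corp. → Meridian Manufacturing Inc. → Redpoint Logistics SA (R1): 54% × 32% × 59% × 31% = 3.160512% of Copperline Partners LP.
Chain via Harbor Trust → Northgate Holdings Ltd → Bluewater Foods Inc. (R1): 68% × 66% × 18% × 11% = 0.888624% of Copperline Partners LP.
Aggregating (R3): 3.160512% + 0.888624% = 4.049136%.

4.049136%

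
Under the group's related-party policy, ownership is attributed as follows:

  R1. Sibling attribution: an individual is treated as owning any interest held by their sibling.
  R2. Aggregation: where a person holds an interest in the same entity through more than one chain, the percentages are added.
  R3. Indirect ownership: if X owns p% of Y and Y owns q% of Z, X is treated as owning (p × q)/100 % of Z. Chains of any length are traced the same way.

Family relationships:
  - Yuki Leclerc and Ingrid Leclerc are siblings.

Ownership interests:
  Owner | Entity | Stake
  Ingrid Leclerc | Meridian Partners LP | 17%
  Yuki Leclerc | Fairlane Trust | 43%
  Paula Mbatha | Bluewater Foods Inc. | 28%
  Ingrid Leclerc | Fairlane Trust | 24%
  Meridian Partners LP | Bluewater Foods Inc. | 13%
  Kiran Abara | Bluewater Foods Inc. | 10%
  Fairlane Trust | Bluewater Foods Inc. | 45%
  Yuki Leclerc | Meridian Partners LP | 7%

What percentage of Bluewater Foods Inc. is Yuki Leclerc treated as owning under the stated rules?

By sibling attribution (R1), Yuki Leclerc is treated as also owning Ingrid Leclerc's interest in Meridian Partners LP, giving 7% + 17% = 24%.
By sibling attribution (R1), Yuki Leclerc is treated as also owning Ingrid Leclerc's interest in Fairlane Trust, giving 43% + 24% = 67%.
Chain via Meridian Partners LP (R3): 24% × 13% = 3.12% of Bluewater Foods Inc.
Chain via Fairlane Trust (R3): 67% × 45% = 30.15% of Bluewater Foods Inc.
Aggregating (R2): 3.12% + 30.15% = 33.27%.

33.27%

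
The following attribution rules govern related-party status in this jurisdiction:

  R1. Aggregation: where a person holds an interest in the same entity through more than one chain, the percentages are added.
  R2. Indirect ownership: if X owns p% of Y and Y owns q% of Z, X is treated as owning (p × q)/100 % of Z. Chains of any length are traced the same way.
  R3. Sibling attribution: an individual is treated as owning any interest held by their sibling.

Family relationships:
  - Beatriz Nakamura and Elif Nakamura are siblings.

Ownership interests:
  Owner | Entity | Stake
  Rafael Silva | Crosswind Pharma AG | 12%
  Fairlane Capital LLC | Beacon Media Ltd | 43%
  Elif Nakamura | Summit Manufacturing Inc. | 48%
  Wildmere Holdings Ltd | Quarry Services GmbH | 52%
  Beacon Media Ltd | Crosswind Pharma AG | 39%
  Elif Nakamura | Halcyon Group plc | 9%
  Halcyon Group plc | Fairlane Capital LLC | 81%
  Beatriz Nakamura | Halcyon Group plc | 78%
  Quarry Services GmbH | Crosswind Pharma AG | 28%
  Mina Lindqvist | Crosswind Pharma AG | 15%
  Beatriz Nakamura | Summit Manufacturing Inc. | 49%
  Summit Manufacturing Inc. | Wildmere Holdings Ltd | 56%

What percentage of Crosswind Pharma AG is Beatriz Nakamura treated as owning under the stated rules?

19.726811%

By sibling attribution (R3), Beatriz Nakamura is treated as also owning Elif Nakamura's interest in Summit Manufacturing Inc, giving 49% + 48% = 97%.
By sibling attribution (R3), Beatriz Nakamura is treated as also owning Elif Nakamura's interest in Halcyon Group plc, giving 78% + 9% = 87%.
Chain via Summit Manufacturing Inc. → Wildmere Holdings Ltd → Quarry Services GmbH (R2): 97% × 56% × 52% × 28% = 7.908992% of Crosswind Pharma AG.
Chain via Halcyon Group plc → Fairlane Capital LLC → Beacon Media Ltd (R2): 87% × 81% × 43% × 39% = 11.817819% of Crosswind Pharma AG.
Aggregating (R1): 7.908992% + 11.817819% = 19.726811%.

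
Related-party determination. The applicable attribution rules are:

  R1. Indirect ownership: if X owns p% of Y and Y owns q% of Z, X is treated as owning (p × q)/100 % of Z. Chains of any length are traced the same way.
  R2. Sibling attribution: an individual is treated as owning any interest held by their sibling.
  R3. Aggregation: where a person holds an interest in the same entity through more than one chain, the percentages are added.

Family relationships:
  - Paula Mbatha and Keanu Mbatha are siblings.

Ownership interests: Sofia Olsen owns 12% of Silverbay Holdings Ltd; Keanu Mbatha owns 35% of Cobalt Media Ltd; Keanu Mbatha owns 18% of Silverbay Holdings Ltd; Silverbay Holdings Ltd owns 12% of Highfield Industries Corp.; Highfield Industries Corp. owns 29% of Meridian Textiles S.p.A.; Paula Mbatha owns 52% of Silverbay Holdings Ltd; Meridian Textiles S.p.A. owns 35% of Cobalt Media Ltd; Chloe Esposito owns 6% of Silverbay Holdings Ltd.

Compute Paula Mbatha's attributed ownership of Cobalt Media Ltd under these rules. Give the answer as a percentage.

By sibling attribution (R2), Paula Mbatha is treated as also owning Keanu Mbatha's interest in Silverbay Holdings Ltd, giving 52% + 18% = 70%.
By sibling attribution (R2), Paula Mbatha is treated as owning Keanu Mbatha's 35% interest in Cobalt Media Ltd.
Chain via Silverbay Holdings Ltd → Highfield Industries Corp. → Meridian Textiles S.p.A. (R1): 70% × 12% × 29% × 35% = 0.8526% of Cobalt Media Ltd.
Direct interest in Cobalt Media Ltd: 35%.
Aggregating (R3): 0.8526% + 35% = 35.8526%.

35.8526%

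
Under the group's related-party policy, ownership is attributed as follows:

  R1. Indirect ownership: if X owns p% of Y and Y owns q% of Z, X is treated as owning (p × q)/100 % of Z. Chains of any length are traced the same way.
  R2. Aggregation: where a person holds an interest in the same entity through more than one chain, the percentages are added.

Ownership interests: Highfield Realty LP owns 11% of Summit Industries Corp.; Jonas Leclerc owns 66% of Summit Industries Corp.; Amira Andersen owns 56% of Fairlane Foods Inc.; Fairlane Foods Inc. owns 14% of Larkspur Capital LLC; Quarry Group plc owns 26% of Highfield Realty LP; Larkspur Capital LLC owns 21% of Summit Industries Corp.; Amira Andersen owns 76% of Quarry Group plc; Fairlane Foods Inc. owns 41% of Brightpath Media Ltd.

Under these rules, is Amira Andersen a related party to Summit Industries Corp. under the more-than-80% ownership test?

No

Chain via Quarry Group plc → Highfield Realty LP (R1): 76% × 26% × 11% = 2.1736% of Summit Industries Corp.
Chain via Fairlane Foods Inc. → Larkspur Capital LLC (R1): 56% × 14% × 21% = 1.6464% of Summit Industries Corp.
Aggregating (R2): 2.1736% + 1.6464% = 3.82%.
3.82% does not exceed the 80% threshold, so Amira is not a related party to Summit Industries Corp.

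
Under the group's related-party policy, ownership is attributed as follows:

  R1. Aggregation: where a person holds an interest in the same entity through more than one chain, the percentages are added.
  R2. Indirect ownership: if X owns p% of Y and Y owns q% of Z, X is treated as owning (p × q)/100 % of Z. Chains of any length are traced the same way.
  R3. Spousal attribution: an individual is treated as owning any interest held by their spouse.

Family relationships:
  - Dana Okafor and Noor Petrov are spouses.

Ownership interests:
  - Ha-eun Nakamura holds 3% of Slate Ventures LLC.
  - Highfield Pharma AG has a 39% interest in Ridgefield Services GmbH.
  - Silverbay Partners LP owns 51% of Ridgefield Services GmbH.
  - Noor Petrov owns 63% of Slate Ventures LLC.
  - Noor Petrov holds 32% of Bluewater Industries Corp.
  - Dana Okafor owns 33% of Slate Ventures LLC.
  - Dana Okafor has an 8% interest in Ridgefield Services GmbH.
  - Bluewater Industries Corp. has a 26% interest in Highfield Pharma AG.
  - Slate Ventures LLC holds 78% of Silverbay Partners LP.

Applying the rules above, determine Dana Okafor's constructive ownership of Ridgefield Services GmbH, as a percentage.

By spousal attribution (R3), Dana Okafor is treated as also owning Noor Petrov's interest in Slate Ventures LLC, giving 33% + 63% = 96%.
By spousal attribution (R3), Dana Okafor is treated as owning Noor Petrov's 32% interest in Bluewater Industries Corp.
Chain via Slate Ventures LLC → Silverbay Partners LP (R2): 96% × 78% × 51% = 38.1888% of Ridgefield Services GmbH.
Direct interest in Ridgefield Services GmbH: 8%.
Chain via Bluewater Industries Corp. → Highfield Pharma AG (R2): 32% × 26% × 39% = 3.2448% of Ridgefield Services GmbH.
Aggregating (R1): 38.1888% + 8% + 3.2448% = 49.4336%.

49.4336%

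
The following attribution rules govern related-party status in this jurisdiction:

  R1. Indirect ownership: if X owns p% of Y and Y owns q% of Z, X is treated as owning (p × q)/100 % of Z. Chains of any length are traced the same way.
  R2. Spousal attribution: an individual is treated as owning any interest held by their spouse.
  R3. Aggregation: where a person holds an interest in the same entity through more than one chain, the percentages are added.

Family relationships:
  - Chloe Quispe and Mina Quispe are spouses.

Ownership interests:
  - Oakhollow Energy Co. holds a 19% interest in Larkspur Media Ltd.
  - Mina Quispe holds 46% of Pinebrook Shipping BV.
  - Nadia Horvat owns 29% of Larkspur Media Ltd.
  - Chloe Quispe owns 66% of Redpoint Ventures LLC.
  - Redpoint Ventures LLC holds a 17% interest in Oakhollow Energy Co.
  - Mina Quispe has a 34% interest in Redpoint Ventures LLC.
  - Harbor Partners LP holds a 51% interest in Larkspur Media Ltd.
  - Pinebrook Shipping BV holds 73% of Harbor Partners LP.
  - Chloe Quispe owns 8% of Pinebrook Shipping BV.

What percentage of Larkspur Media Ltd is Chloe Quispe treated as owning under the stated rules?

By spousal attribution (R2), Chloe Quispe is treated as also owning Mina Quispe's interest in Redpoint Ventures LLC, giving 66% + 34% = 100%.
By spousal attribution (R2), Chloe Quispe is treated as also owning Mina Quispe's interest in Pinebrook Shipping BV, giving 8% + 46% = 54%.
Chain via Redpoint Ventures LLC → Oakhollow Energy Co. (R1): 100% × 17% × 19% = 3.23% of Larkspur Media Ltd.
Chain via Pinebrook Shipping BV → Harbor Partners LP (R1): 54% × 73% × 51% = 20.1042% of Larkspur Media Ltd.
Aggregating (R3): 3.23% + 20.1042% = 23.3342%.

23.3342%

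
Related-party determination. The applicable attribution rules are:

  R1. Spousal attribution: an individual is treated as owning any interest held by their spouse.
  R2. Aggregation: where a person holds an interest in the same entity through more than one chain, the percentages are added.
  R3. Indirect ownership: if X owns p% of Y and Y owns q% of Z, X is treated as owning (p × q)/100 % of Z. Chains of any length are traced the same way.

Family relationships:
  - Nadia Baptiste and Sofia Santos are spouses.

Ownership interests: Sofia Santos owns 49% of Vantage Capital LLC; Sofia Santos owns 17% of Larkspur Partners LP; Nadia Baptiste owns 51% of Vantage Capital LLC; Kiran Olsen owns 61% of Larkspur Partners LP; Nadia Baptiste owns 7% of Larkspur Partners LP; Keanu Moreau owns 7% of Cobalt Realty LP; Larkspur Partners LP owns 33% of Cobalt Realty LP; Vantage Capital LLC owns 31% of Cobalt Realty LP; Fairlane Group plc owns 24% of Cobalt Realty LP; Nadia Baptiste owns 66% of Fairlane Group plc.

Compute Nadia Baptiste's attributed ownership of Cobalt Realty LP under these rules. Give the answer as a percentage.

54.76%

By spousal attribution (R1), Nadia Baptiste is treated as also owning Sofia Santos's interest in Larkspur Partners LP, giving 7% + 17% = 24%.
By spousal attribution (R1), Nadia Baptiste is treated as also owning Sofia Santos's interest in Vantage Capital LLC, giving 51% + 49% = 100%.
Chain via Larkspur Partners LP (R3): 24% × 33% = 7.92% of Cobalt Realty LP.
Chain via Fairlane Group plc (R3): 66% × 24% = 15.84% of Cobalt Realty LP.
Chain via Vantage Capital LLC (R3): 100% × 31% = 31% of Cobalt Realty LP.
Aggregating (R2): 7.92% + 15.84% + 31% = 54.76%.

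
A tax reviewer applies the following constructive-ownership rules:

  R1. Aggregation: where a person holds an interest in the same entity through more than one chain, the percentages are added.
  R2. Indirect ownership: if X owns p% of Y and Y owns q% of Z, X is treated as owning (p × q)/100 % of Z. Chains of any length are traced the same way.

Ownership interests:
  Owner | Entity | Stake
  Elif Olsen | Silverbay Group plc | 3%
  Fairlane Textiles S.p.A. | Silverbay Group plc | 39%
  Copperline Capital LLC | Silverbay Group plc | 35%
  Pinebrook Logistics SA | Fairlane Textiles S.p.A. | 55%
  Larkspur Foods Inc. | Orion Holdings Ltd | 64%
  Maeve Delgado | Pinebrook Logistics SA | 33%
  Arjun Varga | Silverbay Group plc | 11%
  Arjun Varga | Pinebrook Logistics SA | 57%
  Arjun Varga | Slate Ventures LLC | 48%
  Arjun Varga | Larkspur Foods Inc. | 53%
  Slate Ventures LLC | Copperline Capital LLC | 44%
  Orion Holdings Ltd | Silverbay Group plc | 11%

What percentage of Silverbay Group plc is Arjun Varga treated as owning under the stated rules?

Chain via Slate Ventures LLC → Copperline Capital LLC (R2): 48% × 44% × 35% = 7.392% of Silverbay Group plc.
Chain via Pinebrook Logistics SA → Fairlane Textiles S.p.A. (R2): 57% × 55% × 39% = 12.2265% of Silverbay Group plc.
Chain via Larkspur Foods Inc. → Orion Holdings Ltd (R2): 53% × 64% × 11% = 3.7312% of Silverbay Group plc.
Direct interest in Silverbay Group plc: 11%.
Aggregating (R1): 7.392% + 12.2265% + 3.7312% + 11% = 34.3497%.

34.3497%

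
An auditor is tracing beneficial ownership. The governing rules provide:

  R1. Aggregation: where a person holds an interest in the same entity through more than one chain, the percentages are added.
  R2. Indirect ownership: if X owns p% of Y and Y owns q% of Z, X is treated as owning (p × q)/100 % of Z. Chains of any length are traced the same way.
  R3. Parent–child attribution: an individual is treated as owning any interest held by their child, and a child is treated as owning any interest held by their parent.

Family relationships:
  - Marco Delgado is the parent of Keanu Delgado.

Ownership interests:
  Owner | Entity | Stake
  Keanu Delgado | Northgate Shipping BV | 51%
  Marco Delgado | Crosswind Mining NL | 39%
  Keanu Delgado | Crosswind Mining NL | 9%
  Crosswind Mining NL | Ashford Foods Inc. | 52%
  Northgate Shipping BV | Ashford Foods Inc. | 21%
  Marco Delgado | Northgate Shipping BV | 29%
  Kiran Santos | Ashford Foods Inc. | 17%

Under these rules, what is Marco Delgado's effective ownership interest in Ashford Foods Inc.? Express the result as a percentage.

41.76%

By parent–child attribution (R3), Marco Delgado is treated as also owning Keanu Delgado's interest in Northgate Shipping BV, giving 29% + 51% = 80%.
By parent–child attribution (R3), Marco Delgado is treated as also owning Keanu Delgado's interest in Crosswind Mining NL, giving 39% + 9% = 48%.
Chain via Northgate Shipping BV (R2): 80% × 21% = 16.8% of Ashford Foods Inc.
Chain via Crosswind Mining NL (R2): 48% × 52% = 24.96% of Ashford Foods Inc.
Aggregating (R1): 16.8% + 24.96% = 41.76%.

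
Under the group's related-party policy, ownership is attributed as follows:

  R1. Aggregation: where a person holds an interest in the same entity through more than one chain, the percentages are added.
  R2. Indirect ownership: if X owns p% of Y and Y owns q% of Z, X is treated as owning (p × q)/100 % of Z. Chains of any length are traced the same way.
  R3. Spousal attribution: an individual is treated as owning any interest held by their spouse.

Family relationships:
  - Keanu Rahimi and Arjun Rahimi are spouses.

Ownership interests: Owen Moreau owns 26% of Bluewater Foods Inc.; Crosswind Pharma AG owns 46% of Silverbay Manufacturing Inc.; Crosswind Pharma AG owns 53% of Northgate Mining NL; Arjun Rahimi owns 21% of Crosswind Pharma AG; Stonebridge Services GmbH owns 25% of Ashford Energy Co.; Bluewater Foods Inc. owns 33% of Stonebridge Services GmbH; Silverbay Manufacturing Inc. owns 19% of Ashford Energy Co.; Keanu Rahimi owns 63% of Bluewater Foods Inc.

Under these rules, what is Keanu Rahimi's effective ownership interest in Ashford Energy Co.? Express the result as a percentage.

7.0329%

By spousal attribution (R3), Keanu Rahimi is treated as owning Arjun Rahimi's 21% interest in Crosswind Pharma AG.
Chain via Bluewater Foods Inc. → Stonebridge Services GmbH (R2): 63% × 33% × 25% = 5.1975% of Ashford Energy Co.
Chain via Crosswind Pharma AG → Silverbay Manufacturing Inc. (R2): 21% × 46% × 19% = 1.8354% of Ashford Energy Co.
Aggregating (R1): 5.1975% + 1.8354% = 7.0329%.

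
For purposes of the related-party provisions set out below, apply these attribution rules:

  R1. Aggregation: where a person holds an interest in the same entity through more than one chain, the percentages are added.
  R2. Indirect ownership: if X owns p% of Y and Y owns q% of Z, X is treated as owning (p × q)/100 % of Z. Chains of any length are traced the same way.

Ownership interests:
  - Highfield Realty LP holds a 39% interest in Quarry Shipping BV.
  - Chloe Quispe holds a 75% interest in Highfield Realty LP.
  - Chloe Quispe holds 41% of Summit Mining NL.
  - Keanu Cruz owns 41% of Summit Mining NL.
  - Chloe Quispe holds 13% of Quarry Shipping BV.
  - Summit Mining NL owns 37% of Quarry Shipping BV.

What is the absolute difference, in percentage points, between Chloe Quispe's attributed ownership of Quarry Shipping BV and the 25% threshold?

32.42

Chain via Summit Mining NL (R2): 41% × 37% = 15.17% of Quarry Shipping BV.
Chain via Highfield Realty LP (R2): 75% × 39% = 29.25% of Quarry Shipping BV.
Direct interest in Quarry Shipping BV: 13%.
Aggregating (R1): 15.17% + 29.25% + 13% = 57.42%.
57.42% exceeds the 25% threshold by 32.42 percentage points.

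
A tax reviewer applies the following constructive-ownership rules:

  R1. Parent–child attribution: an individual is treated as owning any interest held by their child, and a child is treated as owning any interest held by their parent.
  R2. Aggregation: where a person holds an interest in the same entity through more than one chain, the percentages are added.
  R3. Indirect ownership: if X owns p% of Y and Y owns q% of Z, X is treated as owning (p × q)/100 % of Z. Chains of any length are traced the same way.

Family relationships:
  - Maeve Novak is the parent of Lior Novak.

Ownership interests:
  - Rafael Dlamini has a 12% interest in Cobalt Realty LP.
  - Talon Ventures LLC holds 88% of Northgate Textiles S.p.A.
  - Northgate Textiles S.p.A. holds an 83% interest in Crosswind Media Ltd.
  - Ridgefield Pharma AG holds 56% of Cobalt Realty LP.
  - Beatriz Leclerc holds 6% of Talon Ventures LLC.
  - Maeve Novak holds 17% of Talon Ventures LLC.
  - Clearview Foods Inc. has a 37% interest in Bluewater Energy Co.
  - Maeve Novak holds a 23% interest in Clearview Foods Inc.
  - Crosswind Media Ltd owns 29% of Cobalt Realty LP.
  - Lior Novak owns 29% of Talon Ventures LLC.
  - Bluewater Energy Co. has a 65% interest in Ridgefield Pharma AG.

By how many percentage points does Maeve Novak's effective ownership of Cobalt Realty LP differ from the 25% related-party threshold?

By parent–child attribution (R1), Maeve Novak is treated as also owning Lior Novak's interest in Talon Ventures LLC, giving 17% + 29% = 46%.
Chain via Clearview Foods Inc. → Bluewater Energy Co. → Ridgefield Pharma AG (R3): 23% × 37% × 65% × 56% = 3.09764% of Cobalt Realty LP.
Chain via Talon Ventures LLC → Northgate Textiles S.p.A. → Crosswind Media Ltd (R3): 46% × 88% × 83% × 29% = 9.743536% of Cobalt Realty LP.
Aggregating (R2): 3.09764% + 9.743536% = 12.841176%.
12.841176% falls short of the 25% threshold by 12.158824 percentage points.

12.158824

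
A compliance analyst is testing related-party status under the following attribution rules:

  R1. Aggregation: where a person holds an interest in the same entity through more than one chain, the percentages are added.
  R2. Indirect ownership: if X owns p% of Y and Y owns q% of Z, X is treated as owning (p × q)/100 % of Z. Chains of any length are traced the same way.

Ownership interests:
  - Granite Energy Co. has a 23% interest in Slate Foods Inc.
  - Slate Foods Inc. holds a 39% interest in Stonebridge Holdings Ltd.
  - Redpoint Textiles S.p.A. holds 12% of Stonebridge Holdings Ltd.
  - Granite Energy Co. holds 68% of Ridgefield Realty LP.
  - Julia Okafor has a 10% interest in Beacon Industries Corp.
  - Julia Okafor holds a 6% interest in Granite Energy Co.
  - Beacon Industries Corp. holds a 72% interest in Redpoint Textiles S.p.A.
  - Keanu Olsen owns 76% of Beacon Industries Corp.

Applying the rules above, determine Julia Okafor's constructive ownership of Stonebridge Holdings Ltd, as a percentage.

1.4022%

Chain via Beacon Industries Corp. → Redpoint Textiles S.p.A. (R2): 10% × 72% × 12% = 0.864% of Stonebridge Holdings Ltd.
Chain via Granite Energy Co. → Slate Foods Inc. (R2): 6% × 23% × 39% = 0.5382% of Stonebridge Holdings Ltd.
Aggregating (R1): 0.864% + 0.5382% = 1.4022%.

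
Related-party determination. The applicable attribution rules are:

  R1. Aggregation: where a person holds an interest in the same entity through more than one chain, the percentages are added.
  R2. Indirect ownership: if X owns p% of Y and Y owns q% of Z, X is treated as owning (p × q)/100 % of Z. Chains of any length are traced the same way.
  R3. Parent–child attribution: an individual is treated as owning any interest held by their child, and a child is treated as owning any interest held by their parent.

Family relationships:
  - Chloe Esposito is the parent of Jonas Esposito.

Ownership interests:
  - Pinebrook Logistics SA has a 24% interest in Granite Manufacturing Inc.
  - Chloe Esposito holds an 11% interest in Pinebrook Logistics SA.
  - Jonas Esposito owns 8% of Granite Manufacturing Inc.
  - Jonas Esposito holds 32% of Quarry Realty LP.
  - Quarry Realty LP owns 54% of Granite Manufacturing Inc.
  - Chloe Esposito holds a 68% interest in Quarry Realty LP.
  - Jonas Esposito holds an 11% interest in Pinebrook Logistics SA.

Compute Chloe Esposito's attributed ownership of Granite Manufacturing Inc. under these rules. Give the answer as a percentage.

67.28%

By parent–child attribution (R3), Chloe Esposito is treated as also owning Jonas Esposito's interest in Quarry Realty LP, giving 68% + 32% = 100%.
By parent–child attribution (R3), Chloe Esposito is treated as also owning Jonas Esposito's interest in Pinebrook Logistics SA, giving 11% + 11% = 22%.
By parent–child attribution (R3), Chloe Esposito is treated as owning Jonas Esposito's 8% interest in Granite Manufacturing Inc.
Chain via Quarry Realty LP (R2): 100% × 54% = 54% of Granite Manufacturing Inc.
Chain via Pinebrook Logistics SA (R2): 22% × 24% = 5.28% of Granite Manufacturing Inc.
Direct interest in Granite Manufacturing Inc: 8%.
Aggregating (R1): 54% + 5.28% + 8% = 67.28%.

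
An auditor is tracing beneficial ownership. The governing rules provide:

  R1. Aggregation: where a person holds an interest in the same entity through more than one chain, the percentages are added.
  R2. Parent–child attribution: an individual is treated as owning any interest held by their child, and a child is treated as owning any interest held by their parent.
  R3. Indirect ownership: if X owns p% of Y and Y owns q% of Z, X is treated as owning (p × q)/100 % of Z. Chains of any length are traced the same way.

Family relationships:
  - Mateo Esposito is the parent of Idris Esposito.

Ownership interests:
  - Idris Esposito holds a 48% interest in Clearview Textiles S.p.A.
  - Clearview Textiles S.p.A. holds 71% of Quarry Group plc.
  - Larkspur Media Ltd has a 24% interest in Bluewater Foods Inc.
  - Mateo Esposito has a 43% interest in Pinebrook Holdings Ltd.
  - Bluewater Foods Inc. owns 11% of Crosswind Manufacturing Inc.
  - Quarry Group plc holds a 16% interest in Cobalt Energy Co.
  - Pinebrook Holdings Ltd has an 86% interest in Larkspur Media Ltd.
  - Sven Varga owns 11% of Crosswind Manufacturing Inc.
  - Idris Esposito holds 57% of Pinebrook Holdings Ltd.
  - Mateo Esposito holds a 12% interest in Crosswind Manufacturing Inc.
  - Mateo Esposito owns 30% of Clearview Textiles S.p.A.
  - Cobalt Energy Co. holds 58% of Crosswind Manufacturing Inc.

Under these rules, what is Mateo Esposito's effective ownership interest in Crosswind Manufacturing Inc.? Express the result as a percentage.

19.409664%

By parent–child attribution (R2), Mateo Esposito is treated as also owning Idris Esposito's interest in Pinebrook Holdings Ltd, giving 43% + 57% = 100%.
By parent–child attribution (R2), Mateo Esposito is treated as also owning Idris Esposito's interest in Clearview Textiles S.p.A, giving 30% + 48% = 78%.
Chain via Pinebrook Holdings Ltd → Larkspur Media Ltd → Bluewater Foods Inc. (R3): 100% × 86% × 24% × 11% = 2.2704% of Crosswind Manufacturing Inc.
Chain via Clearview Textiles S.p.A. → Quarry Group plc → Cobalt Energy Co. (R3): 78% × 71% × 16% × 58% = 5.139264% of Crosswind Manufacturing Inc.
Direct interest in Crosswind Manufacturing Inc: 12%.
Aggregating (R1): 2.2704% + 5.139264% + 12% = 19.409664%.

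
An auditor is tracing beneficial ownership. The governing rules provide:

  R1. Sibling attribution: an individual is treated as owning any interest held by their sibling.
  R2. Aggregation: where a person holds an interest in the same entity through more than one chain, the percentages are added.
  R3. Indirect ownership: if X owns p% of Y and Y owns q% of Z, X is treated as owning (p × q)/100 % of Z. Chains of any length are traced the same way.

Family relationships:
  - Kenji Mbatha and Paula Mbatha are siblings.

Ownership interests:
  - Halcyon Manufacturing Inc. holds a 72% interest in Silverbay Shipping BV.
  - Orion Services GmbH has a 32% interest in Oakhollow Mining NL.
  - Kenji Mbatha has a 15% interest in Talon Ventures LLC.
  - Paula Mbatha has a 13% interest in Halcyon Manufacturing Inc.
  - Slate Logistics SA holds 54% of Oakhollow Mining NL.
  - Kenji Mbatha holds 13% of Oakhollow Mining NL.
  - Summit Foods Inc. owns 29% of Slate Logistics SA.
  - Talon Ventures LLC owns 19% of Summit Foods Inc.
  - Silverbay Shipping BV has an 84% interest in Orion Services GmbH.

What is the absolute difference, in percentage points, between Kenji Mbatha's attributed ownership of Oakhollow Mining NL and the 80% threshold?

64.037722

By sibling attribution (R1), Kenji Mbatha is treated as owning Paula Mbatha's 13% interest in Halcyon Manufacturing Inc.
Chain via Talon Ventures LLC → Summit Foods Inc. → Slate Logistics SA (R3): 15% × 19% × 29% × 54% = 0.44631% of Oakhollow Mining NL.
Direct interest in Oakhollow Mining NL: 13%.
Chain via Halcyon Manufacturing Inc. → Silverbay Shipping BV → Orion Services GmbH (R3): 13% × 72% × 84% × 32% = 2.515968% of Oakhollow Mining NL.
Aggregating (R2): 0.44631% + 13% + 2.515968% = 15.962278%.
15.962278% falls short of the 80% threshold by 64.037722 percentage points.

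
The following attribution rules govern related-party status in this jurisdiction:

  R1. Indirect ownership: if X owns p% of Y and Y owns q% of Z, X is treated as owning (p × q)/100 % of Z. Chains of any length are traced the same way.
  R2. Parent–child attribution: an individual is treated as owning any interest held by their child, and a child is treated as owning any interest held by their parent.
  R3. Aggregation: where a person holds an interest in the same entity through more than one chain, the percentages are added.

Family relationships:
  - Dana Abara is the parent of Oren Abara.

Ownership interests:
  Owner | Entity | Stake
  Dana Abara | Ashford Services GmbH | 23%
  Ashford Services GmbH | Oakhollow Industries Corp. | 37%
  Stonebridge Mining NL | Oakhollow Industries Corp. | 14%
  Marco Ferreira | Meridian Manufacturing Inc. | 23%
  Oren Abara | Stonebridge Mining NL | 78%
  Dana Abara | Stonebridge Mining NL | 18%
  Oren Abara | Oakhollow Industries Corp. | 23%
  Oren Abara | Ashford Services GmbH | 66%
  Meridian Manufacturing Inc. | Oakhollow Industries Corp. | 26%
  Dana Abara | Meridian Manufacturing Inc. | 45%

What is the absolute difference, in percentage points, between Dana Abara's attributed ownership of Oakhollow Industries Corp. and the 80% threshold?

By parent–child attribution (R2), Dana Abara is treated as also owning Oren Abara's interest in Ashford Services GmbH, giving 23% + 66% = 89%.
By parent–child attribution (R2), Dana Abara is treated as also owning Oren Abara's interest in Stonebridge Mining NL, giving 18% + 78% = 96%.
By parent–child attribution (R2), Dana Abara is treated as owning Oren Abara's 23% interest in Oakhollow Industries Corp.
Chain via Ashford Services GmbH (R1): 89% × 37% = 32.93% of Oakhollow Industries Corp.
Chain via Meridian Manufacturing Inc. (R1): 45% × 26% = 11.7% of Oakhollow Industries Corp.
Chain via Stonebridge Mining NL (R1): 96% × 14% = 13.44% of Oakhollow Industries Corp.
Direct interest in Oakhollow Industries Corp: 23%.
Aggregating (R3): 32.93% + 11.7% + 13.44% + 23% = 81.07%.
81.07% exceeds the 80% threshold by 1.07 percentage points.

1.07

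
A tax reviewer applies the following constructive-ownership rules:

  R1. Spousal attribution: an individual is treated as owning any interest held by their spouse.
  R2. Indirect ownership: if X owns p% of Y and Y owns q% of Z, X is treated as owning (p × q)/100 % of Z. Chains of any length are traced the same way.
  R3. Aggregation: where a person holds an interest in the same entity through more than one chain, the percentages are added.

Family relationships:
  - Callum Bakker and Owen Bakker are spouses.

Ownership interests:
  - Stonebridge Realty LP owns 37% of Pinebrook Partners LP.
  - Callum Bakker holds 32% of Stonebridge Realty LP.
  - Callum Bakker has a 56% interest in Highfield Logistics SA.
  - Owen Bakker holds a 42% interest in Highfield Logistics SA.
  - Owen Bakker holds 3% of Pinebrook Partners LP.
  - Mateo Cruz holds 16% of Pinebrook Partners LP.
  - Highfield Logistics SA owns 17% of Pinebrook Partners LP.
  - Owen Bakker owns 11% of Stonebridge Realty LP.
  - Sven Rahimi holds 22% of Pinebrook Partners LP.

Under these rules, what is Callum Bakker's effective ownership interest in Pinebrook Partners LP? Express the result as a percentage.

35.57%

By spousal attribution (R1), Callum Bakker is treated as also owning Owen Bakker's interest in Highfield Logistics SA, giving 56% + 42% = 98%.
By spousal attribution (R1), Callum Bakker is treated as also owning Owen Bakker's interest in Stonebridge Realty LP, giving 32% + 11% = 43%.
By spousal attribution (R1), Callum Bakker is treated as owning Owen Bakker's 3% interest in Pinebrook Partners LP.
Chain via Highfield Logistics SA (R2): 98% × 17% = 16.66% of Pinebrook Partners LP.
Chain via Stonebridge Realty LP (R2): 43% × 37% = 15.91% of Pinebrook Partners LP.
Direct interest in Pinebrook Partners LP: 3%.
Aggregating (R3): 16.66% + 15.91% + 3% = 35.57%.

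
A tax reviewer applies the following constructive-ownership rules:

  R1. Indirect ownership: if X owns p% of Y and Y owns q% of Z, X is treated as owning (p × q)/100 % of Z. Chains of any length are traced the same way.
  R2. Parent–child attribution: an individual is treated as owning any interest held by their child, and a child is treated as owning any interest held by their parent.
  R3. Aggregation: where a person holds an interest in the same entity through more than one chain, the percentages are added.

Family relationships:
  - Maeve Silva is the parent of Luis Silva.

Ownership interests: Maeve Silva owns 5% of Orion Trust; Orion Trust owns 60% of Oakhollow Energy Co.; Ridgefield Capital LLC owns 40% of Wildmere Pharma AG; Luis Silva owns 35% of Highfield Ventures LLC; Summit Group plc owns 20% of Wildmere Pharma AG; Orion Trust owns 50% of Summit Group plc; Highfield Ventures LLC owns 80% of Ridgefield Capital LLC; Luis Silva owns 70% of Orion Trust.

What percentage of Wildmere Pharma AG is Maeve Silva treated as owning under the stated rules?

18.7%

By parent–child attribution (R2), Maeve Silva is treated as also owning Luis Silva's interest in Orion Trust, giving 5% + 70% = 75%.
By parent–child attribution (R2), Maeve Silva is treated as owning Luis Silva's 35% interest in Highfield Ventures LLC.
Chain via Orion Trust → Summit Group plc (R1): 75% × 50% × 20% = 7.5% of Wildmere Pharma AG.
Chain via Highfield Ventures LLC → Ridgefield Capital LLC (R1): 35% × 80% × 40% = 11.2% of Wildmere Pharma AG.
Aggregating (R3): 7.5% + 11.2% = 18.7%.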